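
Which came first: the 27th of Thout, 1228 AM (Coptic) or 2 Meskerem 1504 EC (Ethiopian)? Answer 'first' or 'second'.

The two dates have Julian Day Numbers 2273218 and 2273193 respectively.
Since 2273193 < 2273218, the second date comes first.

second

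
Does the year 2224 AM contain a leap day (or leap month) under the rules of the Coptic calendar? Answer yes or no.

no

2224 mod 4 = 0; in the Coptic calendar a year is leap when year mod 4 = 3, so it is a common year.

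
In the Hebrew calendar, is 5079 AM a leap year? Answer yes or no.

yes

Hebrew year 5079 is year 6 of its 19-year Metonic cycle; leap years are at positions 3, 6, 8, 11, 14, 17, 19, so it is a leap year (13 months).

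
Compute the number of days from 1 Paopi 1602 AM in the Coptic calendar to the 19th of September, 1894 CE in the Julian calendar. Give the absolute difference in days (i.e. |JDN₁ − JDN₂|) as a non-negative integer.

3278

First date → JDN 2409825; second date → JDN 2413103.
The interval is |2409825 − 2413103| = 3278 days.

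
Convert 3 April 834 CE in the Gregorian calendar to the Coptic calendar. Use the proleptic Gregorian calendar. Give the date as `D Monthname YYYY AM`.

Julian Day Number of the source date = 2025765.
Converting JDN 2025765 to the Coptic calendar gives 4 Parmouti 550 AM.

4 Parmouti 550 AM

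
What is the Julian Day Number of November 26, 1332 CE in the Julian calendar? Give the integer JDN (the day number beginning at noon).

2207901

In the proleptic Gregorian calendar the same day is 4 December 1332.
JDN 2400001 is 17 November 1858 CE (Gregorian), MJD 0; the target day is −192100 days from there, so JDN = 2207901.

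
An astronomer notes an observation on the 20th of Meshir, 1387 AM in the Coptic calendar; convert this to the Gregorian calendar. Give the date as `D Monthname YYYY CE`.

24 February 1671 CE

Both dates share Julian Day Number 2331435; in the Gregorian calendar that is 24 February 1671 CE.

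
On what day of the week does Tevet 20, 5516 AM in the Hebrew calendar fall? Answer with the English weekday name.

Wednesday

In the Gregorian calendar this is 24 December 1755 (JDN 2362418).
JDN 2362418 mod 7 = 2, and JDN 0 was a Monday, so this is a Wednesday.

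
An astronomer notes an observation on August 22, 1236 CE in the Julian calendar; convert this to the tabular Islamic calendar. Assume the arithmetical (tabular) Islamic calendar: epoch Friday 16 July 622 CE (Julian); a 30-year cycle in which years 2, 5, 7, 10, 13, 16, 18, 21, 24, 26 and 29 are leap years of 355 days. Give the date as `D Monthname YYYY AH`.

17 Dhu al-Hijjah 633 AH

Julian Day Number of the source date = 2172741.
Converting JDN 2172741 to the tabular Islamic calendar gives 17 Dhu al-Hijjah 633 AH.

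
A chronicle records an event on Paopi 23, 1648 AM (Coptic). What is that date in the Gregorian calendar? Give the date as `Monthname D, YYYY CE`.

November 3, 1931 CE

Both dates share Julian Day Number 2426649; in the Gregorian calendar that is 3 November 1931 CE.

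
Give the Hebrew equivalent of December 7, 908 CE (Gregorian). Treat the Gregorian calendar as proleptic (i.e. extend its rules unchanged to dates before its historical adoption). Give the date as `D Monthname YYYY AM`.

Both dates share Julian Day Number 2053041; in the Hebrew calendar that is 6 Tevet 4669 AM.

6 Tevet 4669 AM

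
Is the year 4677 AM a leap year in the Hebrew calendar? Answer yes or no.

yes

Hebrew year 4677 is year 3 of its 19-year Metonic cycle; leap years are at positions 3, 6, 8, 11, 14, 17, 19, so it is a leap year (13 months).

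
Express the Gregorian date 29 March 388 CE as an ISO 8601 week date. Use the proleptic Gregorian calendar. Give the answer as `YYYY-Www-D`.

0388-W13-2

The weekday is Tuesday (ISO weekday 2).
That Tuesday belongs to ISO week 13 of ISO year 388.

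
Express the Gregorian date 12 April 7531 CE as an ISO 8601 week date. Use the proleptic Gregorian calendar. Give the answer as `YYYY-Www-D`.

7531-W15-7

The weekday is Sunday (ISO weekday 7).
That Sunday belongs to ISO week 15 of ISO year 7531.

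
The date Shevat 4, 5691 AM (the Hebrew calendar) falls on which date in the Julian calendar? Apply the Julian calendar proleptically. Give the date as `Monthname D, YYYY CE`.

January 9, 1931 CE

Julian Day Number of the source date = 2426364.
Converting JDN 2426364 to the Julian calendar gives 9 January 1931 CE.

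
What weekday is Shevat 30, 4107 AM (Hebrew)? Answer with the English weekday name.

Wednesday

Equivalently 29 January 347 Gregorian, JDN 1847827.
JDN 1847827 mod 7 = 2, and JDN 0 was a Monday, so this is a Wednesday.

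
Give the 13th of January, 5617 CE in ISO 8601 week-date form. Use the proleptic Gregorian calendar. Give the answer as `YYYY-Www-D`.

5617-W02-5

The weekday is Friday (ISO weekday 5).
That Friday belongs to ISO week 2 of ISO year 5617.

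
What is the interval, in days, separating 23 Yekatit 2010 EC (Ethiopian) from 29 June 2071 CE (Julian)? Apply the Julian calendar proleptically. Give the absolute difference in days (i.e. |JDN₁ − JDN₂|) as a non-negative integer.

First date → JDN 2458180; second date → JDN 2477670.
The interval is |2458180 − 2477670| = 19490 days.

19490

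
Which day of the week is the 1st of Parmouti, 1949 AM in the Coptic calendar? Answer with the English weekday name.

Thursday

Equivalently 11 April 2233 Gregorian, JDN 2536747.
JDN 2536747 mod 7 = 3, and JDN 0 was a Monday, so this is a Thursday.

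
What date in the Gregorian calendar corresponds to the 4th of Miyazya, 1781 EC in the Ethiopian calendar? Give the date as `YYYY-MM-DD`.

Both dates share Julian Day Number 2374579; in the Gregorian calendar that is 10 April 1789 CE.

1789-04-10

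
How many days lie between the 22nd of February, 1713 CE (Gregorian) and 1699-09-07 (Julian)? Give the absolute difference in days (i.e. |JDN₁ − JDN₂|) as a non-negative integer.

4906

JDN of the first date = 2346773.
JDN of the second date = 2341867.
|2341867 − 2346773| = 4906.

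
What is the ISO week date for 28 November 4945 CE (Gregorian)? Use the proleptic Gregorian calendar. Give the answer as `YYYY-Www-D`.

4945-W47-7

The weekday is Sunday (ISO weekday 7).
That Sunday belongs to ISO week 47 of ISO year 4945.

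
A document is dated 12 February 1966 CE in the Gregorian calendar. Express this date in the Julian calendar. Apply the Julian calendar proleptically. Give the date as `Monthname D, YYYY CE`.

January 30, 1966 CE

For dates in this range the Gregorian date is 13 days ahead of the Julian.
12 February 1966 Gregorian − 13 days → 30 January 1966 Julian.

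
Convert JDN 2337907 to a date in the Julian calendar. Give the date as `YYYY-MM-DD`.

1688-11-03

JDN 2337907 is 13 November 1688 in the Gregorian calendar.
In the Julian calendar that day is 1688-11-03.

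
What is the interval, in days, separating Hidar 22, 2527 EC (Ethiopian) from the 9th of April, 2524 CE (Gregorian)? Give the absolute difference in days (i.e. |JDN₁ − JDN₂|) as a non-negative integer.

First date → JDN 2646923; second date → JDN 2643031.
The interval is |2646923 − 2643031| = 3892 days.

3892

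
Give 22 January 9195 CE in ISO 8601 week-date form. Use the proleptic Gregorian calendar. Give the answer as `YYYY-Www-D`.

The weekday is Sunday (ISO weekday 7).
That Sunday belongs to ISO week 3 of ISO year 9195.

9195-W03-7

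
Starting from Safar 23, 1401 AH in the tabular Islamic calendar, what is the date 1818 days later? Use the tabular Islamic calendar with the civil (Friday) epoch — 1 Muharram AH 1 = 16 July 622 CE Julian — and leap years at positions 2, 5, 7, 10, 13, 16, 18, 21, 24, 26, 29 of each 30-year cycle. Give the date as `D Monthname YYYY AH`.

The starting date is JDN 2444605; 2444605 + 1818 = 2446423.
JDN 2446423 corresponds to 10 Rabi' al-Thani 1406 AH.

10 Rabi' al-Thani 1406 AH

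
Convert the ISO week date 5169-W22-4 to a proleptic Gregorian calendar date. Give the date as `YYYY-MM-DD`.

5169-05-29

ISO week 1 of 5169 is the week containing the first Thursday of 5169.
Week 22, day 4 (Thursday) lands on 5169-05-29.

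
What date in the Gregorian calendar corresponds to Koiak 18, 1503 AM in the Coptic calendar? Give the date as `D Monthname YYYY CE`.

Both dates share Julian Day Number 2373742; in the Gregorian calendar that is 25 December 1786 CE.

25 December 1786 CE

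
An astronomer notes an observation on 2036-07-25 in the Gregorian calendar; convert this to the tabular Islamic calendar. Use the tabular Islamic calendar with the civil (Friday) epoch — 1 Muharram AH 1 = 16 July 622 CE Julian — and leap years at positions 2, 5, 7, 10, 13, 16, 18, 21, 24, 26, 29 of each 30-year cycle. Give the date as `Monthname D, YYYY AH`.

Both dates share Julian Day Number 2464900; in the tabular Islamic calendar that is 1 Jumada al-Thani 1458 AH.

Jumada al-Thani 1, 1458 AH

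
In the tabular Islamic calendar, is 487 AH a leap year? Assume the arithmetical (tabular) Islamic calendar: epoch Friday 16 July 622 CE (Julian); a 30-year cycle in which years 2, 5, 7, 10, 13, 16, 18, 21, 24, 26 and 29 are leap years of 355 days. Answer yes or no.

Year 487 AH is year 7 of its 30-year cycle; leap positions are 2, 5, 7, 10, 13, 16, 18, 21, 24, 26, 29, so it is a leap year (355 days).

yes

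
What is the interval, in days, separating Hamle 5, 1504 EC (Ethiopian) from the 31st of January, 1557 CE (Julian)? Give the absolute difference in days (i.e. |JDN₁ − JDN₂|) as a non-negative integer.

16287

JDN of the first date = 2273496.
JDN of the second date = 2289783.
|2289783 − 2273496| = 16287.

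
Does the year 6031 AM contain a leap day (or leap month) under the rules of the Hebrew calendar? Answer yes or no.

yes

Hebrew year 6031 is year 8 of its 19-year Metonic cycle; leap years are at positions 3, 6, 8, 11, 14, 17, 19, so it is a leap year (13 months).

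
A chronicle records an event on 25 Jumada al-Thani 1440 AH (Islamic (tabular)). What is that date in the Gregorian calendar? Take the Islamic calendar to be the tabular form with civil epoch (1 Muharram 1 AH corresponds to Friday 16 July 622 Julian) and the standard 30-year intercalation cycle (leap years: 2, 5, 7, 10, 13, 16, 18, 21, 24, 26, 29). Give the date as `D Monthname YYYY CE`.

Julian Day Number of the source date = 2458546.
Converting JDN 2458546 to the Gregorian calendar gives 3 March 2019 CE.

3 March 2019 CE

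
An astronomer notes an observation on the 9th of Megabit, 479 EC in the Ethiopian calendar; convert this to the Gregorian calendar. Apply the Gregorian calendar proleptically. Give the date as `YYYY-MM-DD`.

0487-03-06

Both dates share Julian Day Number 1898998; in the Gregorian calendar that is 6 March 487 CE.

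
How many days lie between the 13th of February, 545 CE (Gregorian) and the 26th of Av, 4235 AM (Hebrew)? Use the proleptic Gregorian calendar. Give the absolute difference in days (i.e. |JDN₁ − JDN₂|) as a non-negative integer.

JDN of the first date = 1920161.
JDN of the second date = 1894778.
|1894778 − 1920161| = 25383.

25383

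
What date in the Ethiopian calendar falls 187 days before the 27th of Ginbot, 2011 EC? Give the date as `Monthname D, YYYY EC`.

JDN of the 27th of Ginbot, 2011 EC = 2458639.
2458639 − 187 = 2458452.
JDN 2458452 in the Ethiopian calendar is Hidar 20, 2011 EC.

Hidar 20, 2011 EC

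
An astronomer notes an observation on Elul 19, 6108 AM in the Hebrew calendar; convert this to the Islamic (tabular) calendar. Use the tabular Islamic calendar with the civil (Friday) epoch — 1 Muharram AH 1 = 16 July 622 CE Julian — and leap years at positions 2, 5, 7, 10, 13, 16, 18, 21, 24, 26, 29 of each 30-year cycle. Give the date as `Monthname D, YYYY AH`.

Safar 19, 1780 AH

Julian Day Number of the source date = 2578906.
Converting JDN 2578906 to the tabular Islamic calendar gives 19 Safar 1780 AH.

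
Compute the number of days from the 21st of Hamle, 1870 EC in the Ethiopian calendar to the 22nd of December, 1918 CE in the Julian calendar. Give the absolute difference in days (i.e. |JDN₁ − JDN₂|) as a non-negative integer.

JDN of the first date = 2407193.
JDN of the second date = 2421963.
|2421963 − 2407193| = 14770.

14770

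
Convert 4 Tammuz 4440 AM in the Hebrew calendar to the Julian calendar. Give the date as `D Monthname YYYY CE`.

8 June 680 CE

Both dates share Julian Day Number 1969587; in the Julian calendar that is 8 June 680 CE.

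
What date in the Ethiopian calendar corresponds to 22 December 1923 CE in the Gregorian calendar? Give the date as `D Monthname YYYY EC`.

Julian Day Number of the source date = 2423776.
Converting JDN 2423776 to the Ethiopian calendar gives 12 Tahsas 1916 EC.

12 Tahsas 1916 EC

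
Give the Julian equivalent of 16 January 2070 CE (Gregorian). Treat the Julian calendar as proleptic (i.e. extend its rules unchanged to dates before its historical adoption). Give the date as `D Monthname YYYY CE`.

The Julian–Gregorian offset here is 13 days (Julian trailing).
16 January 2070 Gregorian − 13 days → 3 January 2070 Julian.

3 January 2070 CE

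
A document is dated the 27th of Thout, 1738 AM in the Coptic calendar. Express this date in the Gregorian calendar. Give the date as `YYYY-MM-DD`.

2021-10-07

Both dates share Julian Day Number 2459495; in the Gregorian calendar that is 7 October 2021 CE.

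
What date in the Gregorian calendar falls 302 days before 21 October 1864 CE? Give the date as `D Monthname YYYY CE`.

24 December 1863 CE

JDN of 21 October 1864 CE = 2402166.
2402166 − 302 = 2401864.
JDN 2401864 in the Gregorian calendar is 24 December 1863 CE.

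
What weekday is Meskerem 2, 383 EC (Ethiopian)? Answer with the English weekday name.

Friday

Equivalently 31 August 390 Gregorian, JDN 1863747.
JDN 1863747 mod 7 = 4, and JDN 0 was a Monday, so this is a Friday.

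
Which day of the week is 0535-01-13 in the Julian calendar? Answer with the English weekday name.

Equivalently 15 January 535 Gregorian, JDN 1916479.
1916479 ≡ 5 (mod 7); counting from Monday = 0 gives Saturday.

Saturday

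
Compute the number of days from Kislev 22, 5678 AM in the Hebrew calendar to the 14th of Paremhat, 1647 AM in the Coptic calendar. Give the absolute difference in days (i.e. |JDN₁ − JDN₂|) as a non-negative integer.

First date → JDN 2421570; second date → JDN 2426424.
The interval is |2421570 − 2426424| = 4854 days.

4854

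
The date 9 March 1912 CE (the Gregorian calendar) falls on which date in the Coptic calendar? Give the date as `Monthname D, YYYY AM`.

Both dates share Julian Day Number 2419471; in the Coptic calendar that is 30 Meshir 1628 AM.

Meshir 30, 1628 AM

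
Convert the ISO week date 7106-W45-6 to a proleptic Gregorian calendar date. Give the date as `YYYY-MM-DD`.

ISO week 1 of 7106 is the week containing the first Thursday of 7106.
Week 45, day 6 (Saturday) lands on 7106-11-10.

7106-11-10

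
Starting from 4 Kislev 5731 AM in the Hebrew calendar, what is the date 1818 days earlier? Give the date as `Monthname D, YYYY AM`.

Kislev 16, 5726 AM

The starting date is JDN 2440923; 2440923 − 1818 = 2439105.
JDN 2439105 corresponds to Kislev 16, 5726 AM.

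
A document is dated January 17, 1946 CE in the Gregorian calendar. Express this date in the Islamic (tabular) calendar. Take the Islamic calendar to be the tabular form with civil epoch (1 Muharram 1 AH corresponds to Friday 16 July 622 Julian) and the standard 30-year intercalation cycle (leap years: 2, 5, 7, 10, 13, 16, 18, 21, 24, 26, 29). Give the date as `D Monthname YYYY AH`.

13 Safar 1365 AH

Both dates share Julian Day Number 2431838; in the tabular Islamic calendar that is 13 Safar 1365 AH.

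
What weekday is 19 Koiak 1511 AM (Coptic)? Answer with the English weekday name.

Friday

Equivalently 26 December 1794 Gregorian, JDN 2376665.
JDN 2376665 mod 7 = 4, and JDN 0 was a Monday, so this is a Friday.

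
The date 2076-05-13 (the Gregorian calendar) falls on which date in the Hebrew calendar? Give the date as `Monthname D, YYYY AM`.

Julian Day Number of the source date = 2479437.
Converting JDN 2479437 to the Hebrew calendar gives 10 Iyar 5836 AM.

Iyar 10, 5836 AM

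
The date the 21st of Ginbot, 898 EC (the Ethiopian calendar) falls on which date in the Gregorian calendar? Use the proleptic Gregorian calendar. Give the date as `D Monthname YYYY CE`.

Both dates share Julian Day Number 2052110; in the Gregorian calendar that is 21 May 906 CE.

21 May 906 CE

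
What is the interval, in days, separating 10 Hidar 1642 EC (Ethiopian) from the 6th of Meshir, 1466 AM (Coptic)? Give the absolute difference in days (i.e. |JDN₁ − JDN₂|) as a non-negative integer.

First date → JDN 2323665; second date → JDN 2360276.
The interval is |2323665 − 2360276| = 36611 days.

36611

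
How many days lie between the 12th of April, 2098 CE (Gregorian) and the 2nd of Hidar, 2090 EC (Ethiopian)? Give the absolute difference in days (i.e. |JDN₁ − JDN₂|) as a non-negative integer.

152

First date → JDN 2487441; second date → JDN 2487289.
The interval is |2487441 − 2487289| = 152 days.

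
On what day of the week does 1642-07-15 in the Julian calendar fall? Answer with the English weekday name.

Friday

Equivalently 25 July 1642 Gregorian, JDN 2320994.
JDN 2320994 mod 7 = 4, and JDN 0 was a Monday, so this is a Friday.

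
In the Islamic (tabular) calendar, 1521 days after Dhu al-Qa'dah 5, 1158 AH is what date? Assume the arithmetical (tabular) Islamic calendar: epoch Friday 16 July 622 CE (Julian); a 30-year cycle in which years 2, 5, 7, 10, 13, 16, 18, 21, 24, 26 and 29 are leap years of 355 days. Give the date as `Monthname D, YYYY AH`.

Safar 19, 1163 AH

JDN of Dhu al-Qa'dah 5, 1158 AH = 2358741.
2358741 + 1521 = 2360262.
JDN 2360262 in the tabular Islamic calendar is Safar 19, 1163 AH.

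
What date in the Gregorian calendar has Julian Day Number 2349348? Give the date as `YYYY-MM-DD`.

Counting from JDN 2299161 = 15 Oct 1582 gives an offset of 50187 days.

1720-03-12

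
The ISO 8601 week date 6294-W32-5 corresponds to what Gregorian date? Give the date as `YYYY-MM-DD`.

ISO week 1 of 6294 is the week containing the first Thursday of 6294.
Week 32, day 5 (Friday) lands on 6294-08-10.

6294-08-10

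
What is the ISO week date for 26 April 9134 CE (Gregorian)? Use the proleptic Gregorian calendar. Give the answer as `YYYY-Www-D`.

9134-W17-4

The weekday is Thursday (ISO weekday 4).
That Thursday belongs to ISO week 17 of ISO year 9134.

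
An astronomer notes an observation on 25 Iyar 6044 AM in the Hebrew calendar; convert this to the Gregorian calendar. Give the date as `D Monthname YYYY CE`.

11 May 2284 CE

Julian Day Number of the source date = 2555405.
Converting JDN 2555405 to the Gregorian calendar gives 11 May 2284 CE.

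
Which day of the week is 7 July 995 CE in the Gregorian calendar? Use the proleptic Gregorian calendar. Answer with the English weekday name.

Tuesday

2084664 ≡ 1 (mod 7); counting from Monday = 0 gives Tuesday.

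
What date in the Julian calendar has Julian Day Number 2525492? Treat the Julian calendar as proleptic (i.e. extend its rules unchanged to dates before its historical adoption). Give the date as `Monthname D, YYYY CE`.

The Gregorian equivalent of JDN 2525492 is 18 June 2202.
In the Julian calendar that day is June 3, 2202 CE.

June 3, 2202 CE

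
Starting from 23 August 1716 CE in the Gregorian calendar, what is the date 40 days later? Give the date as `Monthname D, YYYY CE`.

October 2, 1716 CE

The starting date is JDN 2348051; 2348051 + 40 = 2348091.
JDN 2348091 corresponds to October 2, 1716 CE.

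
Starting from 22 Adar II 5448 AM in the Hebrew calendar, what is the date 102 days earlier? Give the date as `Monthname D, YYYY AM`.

Counting 102 days back from JDN 2337673 reaches JDN 2337571, which is Tevet 9, 5448 AM.

Tevet 9, 5448 AM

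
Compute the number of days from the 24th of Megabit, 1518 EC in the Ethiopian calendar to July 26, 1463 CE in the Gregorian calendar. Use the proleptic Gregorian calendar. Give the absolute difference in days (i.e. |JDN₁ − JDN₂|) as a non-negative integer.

22892

First date → JDN 2278508; second date → JDN 2255616.
The interval is |2278508 − 2255616| = 22892 days.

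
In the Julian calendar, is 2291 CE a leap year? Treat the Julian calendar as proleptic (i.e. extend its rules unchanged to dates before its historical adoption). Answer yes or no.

no

2291 mod 4 = 3, so it is a common year in the Julian calendar.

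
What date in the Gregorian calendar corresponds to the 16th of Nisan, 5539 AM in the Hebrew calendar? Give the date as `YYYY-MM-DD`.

Julian Day Number of the source date = 2370918.
Converting JDN 2370918 to the Gregorian calendar gives 2 April 1779 CE.

1779-04-02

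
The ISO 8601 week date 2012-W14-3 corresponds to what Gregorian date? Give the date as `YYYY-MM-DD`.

2012-04-04

ISO week 1 of 2012 is the week containing the first Thursday of 2012.
Week 14, day 3 (Wednesday) lands on 2012-04-04.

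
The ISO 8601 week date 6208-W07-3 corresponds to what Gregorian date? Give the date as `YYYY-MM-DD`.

ISO week 1 of 6208 is the week containing the first Thursday of 6208.
Week 7, day 3 (Wednesday) lands on 6208-02-17.

6208-02-17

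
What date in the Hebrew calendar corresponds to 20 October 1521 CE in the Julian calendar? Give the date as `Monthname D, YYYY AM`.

Julian Day Number of the source date = 2276896.
Converting JDN 2276896 to the Hebrew calendar gives 19 Cheshvan 5282 AM.

Cheshvan 19, 5282 AM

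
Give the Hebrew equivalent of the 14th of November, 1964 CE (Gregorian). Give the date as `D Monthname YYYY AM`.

9 Kislev 5725 AM

Julian Day Number of the source date = 2438714.
Converting JDN 2438714 to the Hebrew calendar gives 9 Kislev 5725 AM.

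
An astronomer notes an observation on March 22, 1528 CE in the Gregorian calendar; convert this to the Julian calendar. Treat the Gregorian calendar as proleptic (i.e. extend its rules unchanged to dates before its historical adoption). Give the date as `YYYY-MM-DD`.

1528-03-12

For dates in this range the Gregorian date is 10 days ahead of the Julian.
22 March 1528 Gregorian − 10 days → 12 March 1528 Julian.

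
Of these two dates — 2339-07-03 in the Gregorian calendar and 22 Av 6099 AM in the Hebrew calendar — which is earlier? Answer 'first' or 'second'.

first

First date → JDN 2575545; second date → JDN 2575601.
JDN 2575545 < JDN 2575601, so the first date is earlier.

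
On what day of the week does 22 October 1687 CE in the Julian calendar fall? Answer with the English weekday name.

Equivalently 1 November 1687 Gregorian, JDN 2337529.
JDN 2337529 mod 7 = 5, and JDN 0 was a Monday, so this is a Saturday.

Saturday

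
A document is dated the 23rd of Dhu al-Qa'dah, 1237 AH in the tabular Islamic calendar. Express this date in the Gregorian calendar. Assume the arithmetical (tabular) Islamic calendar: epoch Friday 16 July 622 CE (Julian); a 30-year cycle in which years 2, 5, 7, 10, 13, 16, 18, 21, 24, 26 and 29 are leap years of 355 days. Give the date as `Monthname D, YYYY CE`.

Julian Day Number of the source date = 2386754.
Converting JDN 2386754 to the Gregorian calendar gives 11 August 1822 CE.

August 11, 1822 CE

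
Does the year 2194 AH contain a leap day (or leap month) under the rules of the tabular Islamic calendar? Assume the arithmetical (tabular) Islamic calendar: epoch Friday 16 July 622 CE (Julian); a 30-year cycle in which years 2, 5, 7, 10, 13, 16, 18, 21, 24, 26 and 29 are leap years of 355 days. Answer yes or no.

Year 2194 AH is year 4 of its 30-year cycle; leap positions are 2, 5, 7, 10, 13, 16, 18, 21, 24, 26, 29, so it is a common year (354 days).

no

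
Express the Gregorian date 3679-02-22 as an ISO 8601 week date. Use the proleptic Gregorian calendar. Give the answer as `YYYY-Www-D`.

3679-W08-3

The weekday is Wednesday (ISO weekday 3).
That Wednesday belongs to ISO week 8 of ISO year 3679.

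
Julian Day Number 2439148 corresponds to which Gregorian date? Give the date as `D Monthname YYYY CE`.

22 January 1966 CE

Counting from JDN 2299161 = 15 Oct 1582 gives an offset of 139987 days.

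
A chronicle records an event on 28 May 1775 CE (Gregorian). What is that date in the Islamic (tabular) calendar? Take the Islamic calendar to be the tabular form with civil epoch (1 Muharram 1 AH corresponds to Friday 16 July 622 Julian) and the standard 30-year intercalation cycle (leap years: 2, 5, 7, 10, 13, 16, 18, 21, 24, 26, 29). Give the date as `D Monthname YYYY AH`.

Julian Day Number of the source date = 2369513.
Converting JDN 2369513 to the tabular Islamic calendar gives 27 Rabi' al-Awwal 1189 AH.

27 Rabi' al-Awwal 1189 AH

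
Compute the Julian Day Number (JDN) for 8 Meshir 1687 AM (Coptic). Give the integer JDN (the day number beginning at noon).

In the Gregorian calendar the same day is 15 February 1971.
JDN 2400001 is 17 November 1858 CE (Gregorian), MJD 0; the target day is +40997 days from there, so JDN = 2440998.

2440998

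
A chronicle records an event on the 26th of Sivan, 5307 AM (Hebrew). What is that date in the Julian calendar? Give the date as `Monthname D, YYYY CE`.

June 14, 1547 CE

Julian Day Number of the source date = 2286264.
Converting JDN 2286264 to the Julian calendar gives 14 June 1547 CE.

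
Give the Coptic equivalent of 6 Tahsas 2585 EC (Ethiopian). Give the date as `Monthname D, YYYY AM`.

Julian Day Number of the source date = 2668122.
Converting JDN 2668122 to the Coptic calendar gives 6 Koiak 2309 AM.

Koiak 6, 2309 AM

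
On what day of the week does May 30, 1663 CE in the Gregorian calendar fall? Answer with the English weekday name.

Wednesday

2328608 ≡ 2 (mod 7); counting from Monday = 0 gives Wednesday.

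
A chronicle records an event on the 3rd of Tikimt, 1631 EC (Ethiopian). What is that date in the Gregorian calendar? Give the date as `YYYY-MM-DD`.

Both dates share Julian Day Number 2319610; in the Gregorian calendar that is 10 October 1638 CE.

1638-10-10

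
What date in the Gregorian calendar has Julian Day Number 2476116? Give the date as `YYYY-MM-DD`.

Counting from JDN 2299161 = 15 Oct 1582 gives an offset of 176955 days.

2067-04-10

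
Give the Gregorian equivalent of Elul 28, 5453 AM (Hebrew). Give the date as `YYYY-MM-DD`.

1693-09-29

Both dates share Julian Day Number 2339688; in the Gregorian calendar that is 29 September 1693 CE.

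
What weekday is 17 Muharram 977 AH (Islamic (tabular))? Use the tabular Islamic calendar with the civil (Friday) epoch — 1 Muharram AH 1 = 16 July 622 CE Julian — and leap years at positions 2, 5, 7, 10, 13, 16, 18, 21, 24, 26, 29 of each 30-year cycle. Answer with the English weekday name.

This is JDN 2294318 (12 July 1569 Gregorian).
2294318 ≡ 5 (mod 7); counting from Monday = 0 gives Saturday.

Saturday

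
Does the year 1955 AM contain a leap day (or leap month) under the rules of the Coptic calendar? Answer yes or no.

1955 mod 4 = 3; in the Coptic calendar a year is leap when year mod 4 = 3, so it is a leap year.

yes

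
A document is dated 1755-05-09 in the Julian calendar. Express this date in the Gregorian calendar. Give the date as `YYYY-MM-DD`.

1755-05-20

The Julian–Gregorian offset here is 11 days (Julian trailing).
9 May 1755 Julian + 11 days → 20 May 1755 Gregorian.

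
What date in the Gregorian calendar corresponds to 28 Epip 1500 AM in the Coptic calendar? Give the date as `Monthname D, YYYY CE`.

Julian Day Number of the source date = 2372867.
Converting JDN 2372867 to the Gregorian calendar gives 2 August 1784 CE.

August 2, 1784 CE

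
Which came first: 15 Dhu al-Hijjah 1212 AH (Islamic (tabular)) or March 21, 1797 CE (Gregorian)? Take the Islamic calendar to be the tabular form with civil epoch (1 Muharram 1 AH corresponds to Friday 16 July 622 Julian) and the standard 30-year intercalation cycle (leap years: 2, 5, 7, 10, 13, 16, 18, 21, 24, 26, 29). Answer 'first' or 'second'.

second

First date → JDN 2377917; second date → JDN 2377481.
JDN 2377481 < JDN 2377917, so the second date is earlier.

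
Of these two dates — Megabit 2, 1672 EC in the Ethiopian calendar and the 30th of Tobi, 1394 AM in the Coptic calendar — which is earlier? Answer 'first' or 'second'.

second

First date → JDN 2334735; second date → JDN 2333972.
JDN 2333972 < JDN 2334735, so the second date is earlier.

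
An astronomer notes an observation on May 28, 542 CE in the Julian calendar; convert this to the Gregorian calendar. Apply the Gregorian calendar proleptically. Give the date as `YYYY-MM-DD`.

For dates in this range the Gregorian date is 2 days ahead of the Julian.
28 May 542 Julian + 2 days → 30 May 542 Gregorian.

0542-05-30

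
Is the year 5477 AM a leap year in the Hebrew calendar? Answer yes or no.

Hebrew year 5477 is year 5 of its 19-year Metonic cycle; leap years are at positions 3, 6, 8, 11, 14, 17, 19, so it is a common year (12 months).

no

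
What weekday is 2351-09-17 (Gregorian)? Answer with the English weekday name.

2580004 ≡ 0 (mod 7); counting from Monday = 0 gives Monday.

Monday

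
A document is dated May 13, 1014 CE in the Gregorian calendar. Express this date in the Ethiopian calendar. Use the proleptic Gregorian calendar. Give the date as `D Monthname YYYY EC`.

Both dates share Julian Day Number 2091548; in the Ethiopian calendar that is 12 Ginbot 1006 EC.

12 Ginbot 1006 EC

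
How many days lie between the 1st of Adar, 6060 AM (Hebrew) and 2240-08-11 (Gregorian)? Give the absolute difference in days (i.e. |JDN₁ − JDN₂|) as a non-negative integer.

21743

JDN of the first date = 2561169.
JDN of the second date = 2539426.
|2539426 − 2561169| = 21743.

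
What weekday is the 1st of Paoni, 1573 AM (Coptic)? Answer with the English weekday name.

This is JDN 2399473 (7 June 1857 Gregorian).
2399473 ≡ 6 (mod 7); counting from Monday = 0 gives Sunday.

Sunday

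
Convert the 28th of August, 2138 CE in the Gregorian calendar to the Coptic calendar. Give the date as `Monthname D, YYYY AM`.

Mesori 21, 1854 AM

Julian Day Number of the source date = 2502188.
Converting JDN 2502188 to the Coptic calendar gives 21 Mesori 1854 AM.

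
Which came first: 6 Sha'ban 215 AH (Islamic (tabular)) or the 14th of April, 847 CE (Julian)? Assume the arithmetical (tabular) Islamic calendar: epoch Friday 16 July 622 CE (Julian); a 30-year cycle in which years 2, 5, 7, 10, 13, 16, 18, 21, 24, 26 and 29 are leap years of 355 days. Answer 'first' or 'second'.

first

Converting both to JDN: 2024486 vs 2030528; the smaller is the first.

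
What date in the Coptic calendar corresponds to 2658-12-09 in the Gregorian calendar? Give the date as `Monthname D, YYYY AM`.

Julian Day Number of the source date = 2692217.
Converting JDN 2692217 to the Coptic calendar gives 25 Hathor 2375 AM.

Hathor 25, 2375 AM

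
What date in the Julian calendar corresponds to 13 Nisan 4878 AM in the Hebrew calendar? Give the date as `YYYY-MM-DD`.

1118-04-07

Both dates share Julian Day Number 2129504; in the Julian calendar that is 7 April 1118 CE.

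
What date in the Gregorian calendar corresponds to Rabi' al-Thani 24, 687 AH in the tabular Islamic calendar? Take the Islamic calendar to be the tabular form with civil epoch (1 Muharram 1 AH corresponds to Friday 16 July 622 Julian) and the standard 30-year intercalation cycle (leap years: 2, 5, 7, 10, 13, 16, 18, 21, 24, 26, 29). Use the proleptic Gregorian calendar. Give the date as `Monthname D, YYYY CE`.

June 4, 1288 CE

Both dates share Julian Day Number 2191648; in the Gregorian calendar that is 4 June 1288 CE.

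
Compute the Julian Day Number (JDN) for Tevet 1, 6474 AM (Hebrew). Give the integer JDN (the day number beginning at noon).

Equivalently 10 December 2713 (Gregorian).
JDN 2299161 is 15 October 1582 CE (Gregorian); the target day is +413145 days from there, so JDN = 2712306.

2712306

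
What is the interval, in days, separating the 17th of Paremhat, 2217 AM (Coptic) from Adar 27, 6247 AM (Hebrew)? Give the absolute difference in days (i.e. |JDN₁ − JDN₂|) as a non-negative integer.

5121

JDN of the first date = 2634620.
JDN of the second date = 2629499.
|2629499 − 2634620| = 5121.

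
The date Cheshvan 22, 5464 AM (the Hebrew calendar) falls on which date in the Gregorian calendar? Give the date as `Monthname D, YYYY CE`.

November 1, 1703 CE

Both dates share Julian Day Number 2343372; in the Gregorian calendar that is 1 November 1703 CE.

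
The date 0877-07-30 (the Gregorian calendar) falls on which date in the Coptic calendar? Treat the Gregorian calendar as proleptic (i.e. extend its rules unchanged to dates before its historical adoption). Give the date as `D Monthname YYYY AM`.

2 Mesori 593 AM

Julian Day Number of the source date = 2041589.
Converting JDN 2041589 to the Coptic calendar gives 2 Mesori 593 AM.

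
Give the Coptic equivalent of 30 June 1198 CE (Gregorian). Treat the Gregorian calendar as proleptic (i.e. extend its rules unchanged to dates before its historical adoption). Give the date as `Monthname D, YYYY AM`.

Julian Day Number of the source date = 2158801.
Converting JDN 2158801 to the Coptic calendar gives 29 Paoni 914 AM.

Paoni 29, 914 AM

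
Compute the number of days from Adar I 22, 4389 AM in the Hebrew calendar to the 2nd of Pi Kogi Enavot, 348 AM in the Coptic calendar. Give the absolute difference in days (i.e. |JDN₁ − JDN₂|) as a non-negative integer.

JDN of the first date = 1950851.
JDN of the second date = 1952133.
|1952133 − 1950851| = 1282.

1282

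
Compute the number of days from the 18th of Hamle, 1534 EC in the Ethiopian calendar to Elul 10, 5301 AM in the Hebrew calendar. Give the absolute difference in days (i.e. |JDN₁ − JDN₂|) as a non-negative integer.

JDN of the first date = 2284466.
JDN of the second date = 2284153.
|2284153 − 2284466| = 313.

313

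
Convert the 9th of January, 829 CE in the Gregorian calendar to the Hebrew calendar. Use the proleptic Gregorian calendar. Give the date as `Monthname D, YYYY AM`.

Tevet 26, 4589 AM

Julian Day Number of the source date = 2023855.
Converting JDN 2023855 to the Hebrew calendar gives 26 Tevet 4589 AM.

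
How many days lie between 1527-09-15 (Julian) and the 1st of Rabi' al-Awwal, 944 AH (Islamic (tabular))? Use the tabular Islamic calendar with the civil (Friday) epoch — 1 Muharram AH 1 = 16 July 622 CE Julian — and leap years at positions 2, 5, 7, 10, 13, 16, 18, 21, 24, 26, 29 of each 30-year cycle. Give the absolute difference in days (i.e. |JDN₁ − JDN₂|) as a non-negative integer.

JDN of the first date = 2279052.
JDN of the second date = 2282667.
|2282667 − 2279052| = 3615.

3615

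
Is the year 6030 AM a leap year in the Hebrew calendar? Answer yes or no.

no

Hebrew year 6030 is year 7 of its 19-year Metonic cycle; leap years are at positions 3, 6, 8, 11, 14, 17, 19, so it is a common year (12 months).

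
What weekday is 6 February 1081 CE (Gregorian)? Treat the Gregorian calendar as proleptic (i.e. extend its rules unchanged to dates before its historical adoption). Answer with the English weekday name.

Sunday

JDN 2115924 mod 7 = 6, and JDN 0 was a Monday, so this is a Sunday.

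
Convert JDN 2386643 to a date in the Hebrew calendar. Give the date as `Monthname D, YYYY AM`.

Iyar 1, 5582 AM

JDN 2386643 is 22 April 1822 in the Gregorian calendar.
In the Hebrew calendar that day is Iyar 1, 5582 AM.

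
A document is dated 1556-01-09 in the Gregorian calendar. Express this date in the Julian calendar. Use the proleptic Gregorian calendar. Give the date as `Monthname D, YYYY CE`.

At this point the Julian calendar is 10 days behind the Gregorian.
9 January 1556 Gregorian − 10 days → 30 December 1555 Julian.

December 30, 1555 CE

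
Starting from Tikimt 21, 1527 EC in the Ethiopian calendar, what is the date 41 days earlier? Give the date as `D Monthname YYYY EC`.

The starting date is JDN 2281642; 2281642 − 41 = 2281601.
JDN 2281601 corresponds to 10 Meskerem 1527 EC.

10 Meskerem 1527 EC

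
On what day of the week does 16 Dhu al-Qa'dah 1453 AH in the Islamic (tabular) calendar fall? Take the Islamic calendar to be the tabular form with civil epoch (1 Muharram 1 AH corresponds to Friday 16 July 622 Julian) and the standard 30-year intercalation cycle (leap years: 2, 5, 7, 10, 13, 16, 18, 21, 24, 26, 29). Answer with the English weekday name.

Friday

In the Gregorian calendar this is 27 February 2032 (JDN 2463290).
2463290 ≡ 4 (mod 7); counting from Monday = 0 gives Friday.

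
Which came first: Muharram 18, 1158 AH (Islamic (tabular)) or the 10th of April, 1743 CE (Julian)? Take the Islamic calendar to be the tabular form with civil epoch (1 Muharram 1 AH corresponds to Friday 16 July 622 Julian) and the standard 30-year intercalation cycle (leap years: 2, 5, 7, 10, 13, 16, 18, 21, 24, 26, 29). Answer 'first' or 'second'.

second

Converting both to JDN: 2358459 vs 2357788; the smaller is the second.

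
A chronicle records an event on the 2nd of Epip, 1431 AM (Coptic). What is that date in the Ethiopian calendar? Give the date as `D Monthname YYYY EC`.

2 Hamle 1707 EC

Both dates share Julian Day Number 2347638; in the Ethiopian calendar that is 2 Hamle 1707 EC.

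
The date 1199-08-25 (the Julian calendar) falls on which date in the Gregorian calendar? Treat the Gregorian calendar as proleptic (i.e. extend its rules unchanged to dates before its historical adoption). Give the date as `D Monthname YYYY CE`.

The Julian–Gregorian offset here is 7 days (Julian trailing).
25 August 1199 Julian + 7 days → 1 September 1199 Gregorian.

1 September 1199 CE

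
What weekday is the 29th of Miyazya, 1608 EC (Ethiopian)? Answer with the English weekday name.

Equivalently 4 May 1616 Gregorian, JDN 2311416.
2311416 ≡ 2 (mod 7); counting from Monday = 0 gives Wednesday.

Wednesday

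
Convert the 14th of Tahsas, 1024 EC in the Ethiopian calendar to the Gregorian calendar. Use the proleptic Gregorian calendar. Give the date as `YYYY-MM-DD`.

Both dates share Julian Day Number 2097975; in the Gregorian calendar that is 17 December 1031 CE.

1031-12-17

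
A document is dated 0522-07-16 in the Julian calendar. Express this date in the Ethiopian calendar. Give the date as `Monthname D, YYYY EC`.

Both dates share Julian Day Number 1911915; in the Ethiopian calendar that is 22 Hamle 514 EC.

Hamle 22, 514 EC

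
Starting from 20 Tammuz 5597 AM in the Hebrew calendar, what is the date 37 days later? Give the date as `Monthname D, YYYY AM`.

Av 28, 5597 AM

Counting 37 days forward from JDN 2392214 reaches JDN 2392251, which is Av 28, 5597 AM.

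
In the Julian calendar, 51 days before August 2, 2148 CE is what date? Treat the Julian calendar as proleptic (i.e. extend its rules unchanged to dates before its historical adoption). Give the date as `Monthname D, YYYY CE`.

June 12, 2148 CE

Counting 51 days back from JDN 2505829 reaches JDN 2505778, which is June 12, 2148 CE.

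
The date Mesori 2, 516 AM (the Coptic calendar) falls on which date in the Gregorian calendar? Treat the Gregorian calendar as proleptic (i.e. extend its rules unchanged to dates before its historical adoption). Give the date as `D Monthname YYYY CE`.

Julian Day Number of the source date = 2013465.
Converting JDN 2013465 to the Gregorian calendar gives 30 July 800 CE.

30 July 800 CE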